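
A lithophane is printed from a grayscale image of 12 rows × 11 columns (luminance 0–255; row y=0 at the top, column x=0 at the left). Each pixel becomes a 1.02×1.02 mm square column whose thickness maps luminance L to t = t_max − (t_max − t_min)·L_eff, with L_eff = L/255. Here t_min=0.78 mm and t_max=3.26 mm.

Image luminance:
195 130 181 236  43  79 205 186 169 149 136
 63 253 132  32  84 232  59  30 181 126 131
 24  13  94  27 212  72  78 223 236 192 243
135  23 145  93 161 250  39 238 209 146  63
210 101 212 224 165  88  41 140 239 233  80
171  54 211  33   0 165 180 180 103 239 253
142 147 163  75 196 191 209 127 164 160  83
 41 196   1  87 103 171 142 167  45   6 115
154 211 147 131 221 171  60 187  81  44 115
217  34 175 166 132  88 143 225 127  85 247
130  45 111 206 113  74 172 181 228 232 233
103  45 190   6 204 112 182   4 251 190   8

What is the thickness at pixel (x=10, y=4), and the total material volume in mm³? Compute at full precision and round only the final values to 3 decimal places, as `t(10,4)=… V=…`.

t(10,4)=2.482 V=263.732

span = t_max - t_min = 3.26 - 0.78 = 2.480
L(10,4) = 80, L_eff = 80/255 = 0.313725
t(10,4) = 3.26 - 2.480·0.313725 = 2.482
Σt over all 12·11 pixels = 1616006/6375 ≈ 253.4911373
V = pitch²·Σt = 1.02²·1616006/6375 = 263.732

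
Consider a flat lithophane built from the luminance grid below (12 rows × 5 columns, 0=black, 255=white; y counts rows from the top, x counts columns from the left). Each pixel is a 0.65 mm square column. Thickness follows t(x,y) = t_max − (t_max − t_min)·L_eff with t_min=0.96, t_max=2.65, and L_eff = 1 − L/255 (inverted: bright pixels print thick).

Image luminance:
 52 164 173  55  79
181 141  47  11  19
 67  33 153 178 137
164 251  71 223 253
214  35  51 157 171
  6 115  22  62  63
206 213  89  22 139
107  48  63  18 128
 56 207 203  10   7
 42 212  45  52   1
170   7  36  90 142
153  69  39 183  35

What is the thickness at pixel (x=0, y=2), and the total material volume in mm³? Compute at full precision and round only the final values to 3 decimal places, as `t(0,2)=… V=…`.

span = t_max - t_min = 2.65 - 0.96 = 1.690
L(0,2) = 67, L_eff = 1 - 67/255 = 0.737255 (inverted)
t(0,2) = 2.65 - 1.690·0.737255 = 1.404
Σt over all 12·5 pixels = 125323/1275 ≈ 98.2925490
V = pitch²·Σt = 0.65²·125323/1275 = 41.529

t(0,2)=1.404 V=41.529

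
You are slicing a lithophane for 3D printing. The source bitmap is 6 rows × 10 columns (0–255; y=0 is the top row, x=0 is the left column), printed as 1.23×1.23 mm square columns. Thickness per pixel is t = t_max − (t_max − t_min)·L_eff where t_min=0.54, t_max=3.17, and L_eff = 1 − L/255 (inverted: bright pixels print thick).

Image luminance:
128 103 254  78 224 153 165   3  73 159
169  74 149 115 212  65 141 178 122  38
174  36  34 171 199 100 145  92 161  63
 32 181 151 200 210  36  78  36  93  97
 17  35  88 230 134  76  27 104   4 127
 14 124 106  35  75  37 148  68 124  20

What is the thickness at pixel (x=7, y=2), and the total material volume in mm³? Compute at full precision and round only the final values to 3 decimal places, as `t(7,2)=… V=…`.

t(7,2)=1.489 V=150.208

span = t_max - t_min = 3.17 - 0.54 = 2.630
L(7,2) = 92, L_eff = 1 - 92/255 = 0.639216 (inverted)
t(7,2) = 3.17 - 2.630·0.639216 = 1.489
Σt over all 6·10 pixels = 506351/5100 ≈ 99.2845098
V = pitch²·Σt = 1.23²·506351/5100 = 150.208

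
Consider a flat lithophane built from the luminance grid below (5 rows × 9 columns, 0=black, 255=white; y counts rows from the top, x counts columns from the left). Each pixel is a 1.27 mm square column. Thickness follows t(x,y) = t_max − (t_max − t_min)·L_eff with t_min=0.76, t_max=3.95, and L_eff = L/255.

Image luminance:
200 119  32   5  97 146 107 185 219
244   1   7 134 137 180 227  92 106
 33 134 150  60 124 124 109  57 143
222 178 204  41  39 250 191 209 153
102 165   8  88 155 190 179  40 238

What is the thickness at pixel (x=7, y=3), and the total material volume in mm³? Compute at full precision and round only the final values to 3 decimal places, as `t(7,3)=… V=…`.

t(7,3)=1.335 V=169.182

span = t_max - t_min = 3.95 - 0.76 = 3.190
L(7,3) = 209, L_eff = 209/255 = 0.819608
t(7,3) = 3.95 - 3.190·0.819608 = 1.335
Σt over all 5·9 pixels = 2674769/25500 ≈ 104.8929020
V = pitch²·Σt = 1.27²·2674769/25500 = 169.182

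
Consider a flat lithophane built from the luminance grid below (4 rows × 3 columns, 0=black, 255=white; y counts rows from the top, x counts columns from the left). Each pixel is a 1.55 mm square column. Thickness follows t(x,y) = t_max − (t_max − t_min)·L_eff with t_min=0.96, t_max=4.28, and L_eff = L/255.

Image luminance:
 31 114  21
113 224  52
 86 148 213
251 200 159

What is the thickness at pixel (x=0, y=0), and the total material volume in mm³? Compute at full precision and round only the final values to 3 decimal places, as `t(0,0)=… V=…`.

span = t_max - t_min = 4.28 - 0.96 = 3.320
L(0,0) = 31, L_eff = 31/255 = 0.121569
t(0,0) = 4.28 - 3.320·0.121569 = 3.876
Σt over all 4·3 pixels = 193624/6375 ≈ 30.3723922
V = pitch²·Σt = 1.55²·193624/6375 = 72.970

t(0,0)=3.876 V=72.970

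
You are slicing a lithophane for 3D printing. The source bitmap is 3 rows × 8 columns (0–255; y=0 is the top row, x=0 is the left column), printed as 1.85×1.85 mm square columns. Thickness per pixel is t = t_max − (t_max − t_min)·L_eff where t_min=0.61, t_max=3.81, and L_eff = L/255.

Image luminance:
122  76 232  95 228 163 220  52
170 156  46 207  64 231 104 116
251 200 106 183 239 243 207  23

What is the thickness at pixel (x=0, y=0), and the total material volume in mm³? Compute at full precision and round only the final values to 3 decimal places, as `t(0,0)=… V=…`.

t(0,0)=2.279 V=152.582

span = t_max - t_min = 3.81 - 0.61 = 3.200
L(0,0) = 122, L_eff = 122/255 = 0.478431
t(0,0) = 3.81 - 3.200·0.478431 = 2.279
Σt over all 3·8 pixels = 56842/1275 ≈ 44.5819608
V = pitch²·Σt = 1.85²·56842/1275 = 152.582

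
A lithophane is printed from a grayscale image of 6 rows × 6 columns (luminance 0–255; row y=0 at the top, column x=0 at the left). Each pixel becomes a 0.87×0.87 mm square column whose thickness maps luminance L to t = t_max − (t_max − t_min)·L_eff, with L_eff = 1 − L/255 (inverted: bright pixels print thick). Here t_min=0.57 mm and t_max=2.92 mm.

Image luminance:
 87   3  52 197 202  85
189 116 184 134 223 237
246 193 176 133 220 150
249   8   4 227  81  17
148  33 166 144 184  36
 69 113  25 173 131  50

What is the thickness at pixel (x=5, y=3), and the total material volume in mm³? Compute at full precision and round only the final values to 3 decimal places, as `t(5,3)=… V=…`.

t(5,3)=0.727 V=48.211

span = t_max - t_min = 2.92 - 0.57 = 2.350
L(5,3) = 17, L_eff = 1 - 17/255 = 0.933333 (inverted)
t(5,3) = 2.92 - 2.350·0.933333 = 0.727
Σt over all 6·6 pixels = 324847/5100 ≈ 63.6954902
V = pitch²·Σt = 0.87²·324847/5100 = 48.211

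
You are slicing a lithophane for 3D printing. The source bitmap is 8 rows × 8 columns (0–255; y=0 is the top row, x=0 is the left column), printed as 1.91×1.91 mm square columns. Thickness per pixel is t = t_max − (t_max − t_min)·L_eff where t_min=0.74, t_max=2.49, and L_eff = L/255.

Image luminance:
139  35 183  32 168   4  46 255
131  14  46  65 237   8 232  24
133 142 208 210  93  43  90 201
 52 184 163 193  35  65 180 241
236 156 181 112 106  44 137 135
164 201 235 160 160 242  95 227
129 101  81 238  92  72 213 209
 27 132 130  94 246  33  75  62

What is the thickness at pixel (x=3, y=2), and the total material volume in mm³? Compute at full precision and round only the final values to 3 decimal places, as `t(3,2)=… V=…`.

span = t_max - t_min = 2.49 - 0.74 = 1.750
L(3,2) = 210, L_eff = 210/255 = 0.823529
t(3,2) = 2.49 - 1.750·0.823529 = 1.049
Σt over all 8·8 pixels = 519541/5100 ≈ 101.8707843
V = pitch²·Σt = 1.91²·519541/5100 = 371.635

t(3,2)=1.049 V=371.635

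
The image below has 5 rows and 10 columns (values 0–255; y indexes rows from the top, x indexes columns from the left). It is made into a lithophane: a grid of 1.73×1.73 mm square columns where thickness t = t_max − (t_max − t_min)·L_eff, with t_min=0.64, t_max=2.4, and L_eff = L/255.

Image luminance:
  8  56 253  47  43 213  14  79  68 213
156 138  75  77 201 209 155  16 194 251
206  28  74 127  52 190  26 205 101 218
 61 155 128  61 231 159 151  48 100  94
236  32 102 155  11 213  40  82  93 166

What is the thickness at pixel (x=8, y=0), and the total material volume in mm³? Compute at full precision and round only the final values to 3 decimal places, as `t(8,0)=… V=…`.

t(8,0)=1.931 V=234.980

span = t_max - t_min = 2.4 - 0.64 = 1.760
L(8,0) = 68, L_eff = 68/255 = 0.266667
t(8,0) = 2.4 - 1.760·0.266667 = 1.931
Σt over all 5·10 pixels = 500516/6375 ≈ 78.5123137
V = pitch²·Σt = 1.73²·500516/6375 = 234.980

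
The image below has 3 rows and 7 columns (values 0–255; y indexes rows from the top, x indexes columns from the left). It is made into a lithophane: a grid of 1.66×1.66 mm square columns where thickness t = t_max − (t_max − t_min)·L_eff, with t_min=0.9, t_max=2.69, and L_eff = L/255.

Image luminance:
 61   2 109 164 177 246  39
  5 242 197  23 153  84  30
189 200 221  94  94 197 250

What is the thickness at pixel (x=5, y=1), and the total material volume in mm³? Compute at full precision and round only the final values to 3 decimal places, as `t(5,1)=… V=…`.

span = t_max - t_min = 2.69 - 0.9 = 1.790
L(5,1) = 84, L_eff = 84/255 = 0.329412
t(5,1) = 2.69 - 1.790·0.329412 = 2.100
Σt over all 3·7 pixels = 235853/6375 ≈ 36.9965490
V = pitch²·Σt = 1.66²·235853/6375 = 101.948

t(5,1)=2.100 V=101.948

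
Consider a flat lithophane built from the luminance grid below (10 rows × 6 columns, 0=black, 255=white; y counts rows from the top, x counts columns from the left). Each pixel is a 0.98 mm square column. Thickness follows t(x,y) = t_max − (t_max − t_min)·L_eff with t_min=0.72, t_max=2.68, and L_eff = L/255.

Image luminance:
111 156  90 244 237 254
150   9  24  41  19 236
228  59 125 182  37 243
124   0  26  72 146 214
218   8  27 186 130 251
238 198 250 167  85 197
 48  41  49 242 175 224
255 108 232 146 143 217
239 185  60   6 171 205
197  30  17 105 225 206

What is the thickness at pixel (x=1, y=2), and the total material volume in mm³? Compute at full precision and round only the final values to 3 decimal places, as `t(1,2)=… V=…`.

span = t_max - t_min = 2.68 - 0.72 = 1.960
L(1,2) = 59, L_eff = 59/255 = 0.231373
t(1,2) = 2.68 - 1.960·0.231373 = 2.227
Σt over all 10·6 pixels = 202736/2125 ≈ 95.4051765
V = pitch²·Σt = 0.98²·202736/2125 = 91.627

t(1,2)=2.227 V=91.627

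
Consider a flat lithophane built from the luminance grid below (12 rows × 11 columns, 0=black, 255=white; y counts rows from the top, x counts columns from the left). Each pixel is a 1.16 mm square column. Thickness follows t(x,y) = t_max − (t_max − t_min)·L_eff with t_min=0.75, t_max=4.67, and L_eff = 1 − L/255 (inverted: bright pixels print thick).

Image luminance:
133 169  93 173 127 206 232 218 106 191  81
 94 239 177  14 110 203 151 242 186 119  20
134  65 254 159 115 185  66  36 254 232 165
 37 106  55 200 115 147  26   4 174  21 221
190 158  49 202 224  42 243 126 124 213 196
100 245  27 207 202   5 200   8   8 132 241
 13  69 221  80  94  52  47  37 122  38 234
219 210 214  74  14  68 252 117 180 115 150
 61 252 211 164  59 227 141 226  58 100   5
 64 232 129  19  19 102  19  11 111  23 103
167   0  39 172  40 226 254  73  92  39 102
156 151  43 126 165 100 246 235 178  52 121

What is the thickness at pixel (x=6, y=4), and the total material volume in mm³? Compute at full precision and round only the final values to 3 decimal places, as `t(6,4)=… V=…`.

span = t_max - t_min = 4.67 - 0.75 = 3.920
L(6,4) = 243, L_eff = 1 - 243/255 = 0.047059 (inverted)
t(6,4) = 4.67 - 3.920·0.047059 = 4.486
Σt over all 12·11 pixels = 458053/1275 ≈ 359.2572549
V = pitch²·Σt = 1.16²·458053/1275 = 483.417

t(6,4)=4.486 V=483.417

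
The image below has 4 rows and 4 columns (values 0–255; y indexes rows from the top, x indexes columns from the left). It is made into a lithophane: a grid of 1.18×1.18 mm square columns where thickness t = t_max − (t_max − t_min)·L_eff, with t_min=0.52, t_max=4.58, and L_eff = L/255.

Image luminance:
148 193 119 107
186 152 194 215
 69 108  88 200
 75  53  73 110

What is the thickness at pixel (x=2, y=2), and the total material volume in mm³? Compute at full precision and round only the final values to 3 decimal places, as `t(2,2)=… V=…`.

t(2,2)=3.179 V=55.701

span = t_max - t_min = 4.58 - 0.52 = 4.060
L(2,2) = 88, L_eff = 88/255 = 0.345098
t(2,2) = 4.58 - 4.060·0.345098 = 3.179
Σt over all 4·4 pixels = 10201/255 ≈ 40.0039216
V = pitch²·Σt = 1.18²·10201/255 = 55.701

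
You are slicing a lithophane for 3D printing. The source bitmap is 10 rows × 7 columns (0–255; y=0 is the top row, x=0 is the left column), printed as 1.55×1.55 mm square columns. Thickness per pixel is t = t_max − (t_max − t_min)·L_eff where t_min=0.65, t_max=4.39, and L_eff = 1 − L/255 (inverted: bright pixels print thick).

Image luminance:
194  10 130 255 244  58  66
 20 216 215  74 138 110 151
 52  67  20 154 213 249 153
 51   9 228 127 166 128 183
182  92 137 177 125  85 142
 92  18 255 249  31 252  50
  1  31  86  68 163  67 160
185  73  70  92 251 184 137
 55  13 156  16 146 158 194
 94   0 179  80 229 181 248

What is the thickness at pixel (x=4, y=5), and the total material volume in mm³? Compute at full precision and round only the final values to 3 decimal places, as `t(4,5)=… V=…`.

span = t_max - t_min = 4.39 - 0.65 = 3.740
L(4,5) = 31, L_eff = 1 - 31/255 = 0.878431 (inverted)
t(4,5) = 4.39 - 3.740·0.878431 = 1.105
Σt over all 10·7 pixels = 13186/75 ≈ 175.8133333
V = pitch²·Σt = 1.55²·13186/75 = 422.392

t(4,5)=1.105 V=422.392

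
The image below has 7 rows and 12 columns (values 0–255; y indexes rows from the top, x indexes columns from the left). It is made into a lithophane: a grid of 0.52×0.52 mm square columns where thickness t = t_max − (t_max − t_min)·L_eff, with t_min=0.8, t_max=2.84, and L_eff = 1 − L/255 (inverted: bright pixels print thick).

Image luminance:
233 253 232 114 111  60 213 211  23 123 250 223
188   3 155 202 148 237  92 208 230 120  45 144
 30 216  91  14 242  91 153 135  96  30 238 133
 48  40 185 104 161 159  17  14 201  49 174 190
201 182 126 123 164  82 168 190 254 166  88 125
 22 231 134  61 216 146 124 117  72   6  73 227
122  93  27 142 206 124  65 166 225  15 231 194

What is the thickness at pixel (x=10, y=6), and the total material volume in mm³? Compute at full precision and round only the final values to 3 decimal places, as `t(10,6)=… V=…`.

span = t_max - t_min = 2.84 - 0.8 = 2.040
L(10,6) = 231, L_eff = 1 - 231/255 = 0.094118 (inverted)
t(10,6) = 2.84 - 2.040·0.094118 = 2.648
Σt over all 7·12 pixels = 159.496
V = pitch²·Σt = 0.52²·159.496 = 43.128

t(10,6)=2.648 V=43.128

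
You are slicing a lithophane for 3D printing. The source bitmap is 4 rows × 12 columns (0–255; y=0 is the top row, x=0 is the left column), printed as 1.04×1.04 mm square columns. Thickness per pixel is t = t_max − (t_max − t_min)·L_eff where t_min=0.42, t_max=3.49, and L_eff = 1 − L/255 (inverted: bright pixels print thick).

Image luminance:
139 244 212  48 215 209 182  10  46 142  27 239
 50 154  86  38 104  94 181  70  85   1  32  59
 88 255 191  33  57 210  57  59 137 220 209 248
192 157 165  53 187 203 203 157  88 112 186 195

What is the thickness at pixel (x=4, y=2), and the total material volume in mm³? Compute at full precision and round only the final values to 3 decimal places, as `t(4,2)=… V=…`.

t(4,2)=1.106 V=104.219

span = t_max - t_min = 3.49 - 0.42 = 3.070
L(4,2) = 57, L_eff = 1 - 57/255 = 0.776471 (inverted)
t(4,2) = 3.49 - 3.070·0.776471 = 1.106
Σt over all 4·12 pixels = 2457083/25500 ≈ 96.3561961
V = pitch²·Σt = 1.04²·2457083/25500 = 104.219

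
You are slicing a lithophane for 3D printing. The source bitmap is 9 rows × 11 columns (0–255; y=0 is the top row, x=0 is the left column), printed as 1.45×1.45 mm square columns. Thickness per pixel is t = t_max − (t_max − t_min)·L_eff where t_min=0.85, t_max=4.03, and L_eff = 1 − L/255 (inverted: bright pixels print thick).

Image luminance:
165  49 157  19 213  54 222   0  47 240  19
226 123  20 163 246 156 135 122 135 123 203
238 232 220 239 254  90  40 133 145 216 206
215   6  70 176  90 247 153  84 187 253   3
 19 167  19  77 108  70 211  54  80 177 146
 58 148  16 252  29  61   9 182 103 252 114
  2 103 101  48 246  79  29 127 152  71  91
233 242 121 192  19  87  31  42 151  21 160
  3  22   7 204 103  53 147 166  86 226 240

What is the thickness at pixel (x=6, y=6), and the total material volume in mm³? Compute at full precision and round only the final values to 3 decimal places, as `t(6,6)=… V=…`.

span = t_max - t_min = 4.03 - 0.85 = 3.180
L(6,6) = 29, L_eff = 1 - 29/255 = 0.886275 (inverted)
t(6,6) = 4.03 - 3.180·0.886275 = 1.212
Σt over all 9·11 pixels = 237.426
V = pitch²·Σt = 1.45²·237.426 = 499.188

t(6,6)=1.212 V=499.188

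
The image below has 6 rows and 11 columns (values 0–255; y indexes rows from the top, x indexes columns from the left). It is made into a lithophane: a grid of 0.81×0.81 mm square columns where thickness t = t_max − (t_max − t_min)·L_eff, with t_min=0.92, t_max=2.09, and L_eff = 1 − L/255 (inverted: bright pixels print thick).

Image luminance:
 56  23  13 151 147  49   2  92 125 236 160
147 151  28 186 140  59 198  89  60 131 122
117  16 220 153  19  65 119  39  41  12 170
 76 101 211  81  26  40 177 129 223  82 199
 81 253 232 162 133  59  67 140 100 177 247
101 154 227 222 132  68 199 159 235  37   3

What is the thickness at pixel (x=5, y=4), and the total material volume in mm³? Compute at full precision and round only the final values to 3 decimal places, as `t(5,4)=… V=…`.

t(5,4)=1.191 V=63.527

span = t_max - t_min = 2.09 - 0.92 = 1.170
L(5,4) = 59, L_eff = 1 - 59/255 = 0.768627 (inverted)
t(5,4) = 2.09 - 1.170·0.768627 = 1.191
Σt over all 6·11 pixels = 823011/8500 ≈ 96.8248235
V = pitch²·Σt = 0.81²·823011/8500 = 63.527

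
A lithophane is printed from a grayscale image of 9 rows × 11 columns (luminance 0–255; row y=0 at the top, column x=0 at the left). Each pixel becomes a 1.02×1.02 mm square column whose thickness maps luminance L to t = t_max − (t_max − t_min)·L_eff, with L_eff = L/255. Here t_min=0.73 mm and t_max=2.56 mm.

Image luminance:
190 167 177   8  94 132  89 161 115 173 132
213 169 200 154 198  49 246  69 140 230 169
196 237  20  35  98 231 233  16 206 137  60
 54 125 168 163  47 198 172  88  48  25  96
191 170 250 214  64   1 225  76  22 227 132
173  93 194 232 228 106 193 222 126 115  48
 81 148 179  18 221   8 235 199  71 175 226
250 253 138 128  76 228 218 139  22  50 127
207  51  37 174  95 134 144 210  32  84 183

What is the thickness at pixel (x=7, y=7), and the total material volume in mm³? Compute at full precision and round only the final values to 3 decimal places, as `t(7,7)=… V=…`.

t(7,7)=1.562 V=160.859

span = t_max - t_min = 2.56 - 0.73 = 1.830
L(7,7) = 139, L_eff = 139/255 = 0.545098
t(7,7) = 2.56 - 1.830·0.545098 = 1.562
Σt over all 9·11 pixels = 1314209/8500 ≈ 154.6128235
V = pitch²·Σt = 1.02²·1314209/8500 = 160.859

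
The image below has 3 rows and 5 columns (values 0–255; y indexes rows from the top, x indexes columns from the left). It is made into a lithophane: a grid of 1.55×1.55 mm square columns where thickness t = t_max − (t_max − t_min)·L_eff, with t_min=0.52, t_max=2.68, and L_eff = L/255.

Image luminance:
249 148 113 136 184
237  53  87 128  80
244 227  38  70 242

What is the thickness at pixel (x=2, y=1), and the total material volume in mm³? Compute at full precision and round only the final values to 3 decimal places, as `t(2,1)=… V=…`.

span = t_max - t_min = 2.68 - 0.52 = 2.160
L(2,1) = 87, L_eff = 87/255 = 0.341176
t(2,1) = 2.68 - 2.160·0.341176 = 1.943
Σt over all 3·5 pixels = 45177/2125 ≈ 21.2597647
V = pitch²·Σt = 1.55²·45177/2125 = 51.077

t(2,1)=1.943 V=51.077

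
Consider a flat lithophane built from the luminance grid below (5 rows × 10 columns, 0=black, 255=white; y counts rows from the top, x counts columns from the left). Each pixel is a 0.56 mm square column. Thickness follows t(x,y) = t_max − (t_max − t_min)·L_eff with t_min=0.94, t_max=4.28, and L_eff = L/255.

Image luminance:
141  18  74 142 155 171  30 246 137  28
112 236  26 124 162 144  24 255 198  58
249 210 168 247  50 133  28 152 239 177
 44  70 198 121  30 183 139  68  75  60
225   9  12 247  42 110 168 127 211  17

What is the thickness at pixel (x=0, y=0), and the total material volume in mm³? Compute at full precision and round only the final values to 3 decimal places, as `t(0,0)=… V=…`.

t(0,0)=2.433 V=41.274

span = t_max - t_min = 4.28 - 0.94 = 3.340
L(0,0) = 141, L_eff = 141/255 = 0.552941
t(0,0) = 4.28 - 3.340·0.552941 = 2.433
Σt over all 5·10 pixels = 9871/75 ≈ 131.6133333
V = pitch²·Σt = 0.56²·9871/75 = 41.274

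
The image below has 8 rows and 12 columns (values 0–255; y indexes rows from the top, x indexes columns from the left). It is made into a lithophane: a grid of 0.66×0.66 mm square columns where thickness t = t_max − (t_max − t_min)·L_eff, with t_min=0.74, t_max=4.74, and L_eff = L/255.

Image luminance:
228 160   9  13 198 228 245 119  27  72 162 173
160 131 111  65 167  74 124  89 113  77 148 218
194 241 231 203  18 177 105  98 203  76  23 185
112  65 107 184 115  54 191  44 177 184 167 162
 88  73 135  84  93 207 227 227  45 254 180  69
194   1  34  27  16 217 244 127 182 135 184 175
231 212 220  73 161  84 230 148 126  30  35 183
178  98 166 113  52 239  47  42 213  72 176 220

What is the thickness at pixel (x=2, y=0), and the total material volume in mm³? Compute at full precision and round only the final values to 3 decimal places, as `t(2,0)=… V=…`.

t(2,0)=4.599 V=109.428

span = t_max - t_min = 4.74 - 0.74 = 4.000
L(2,0) = 9, L_eff = 9/255 = 0.035294
t(2,0) = 4.74 - 4.000·0.035294 = 4.599
Σt over all 8·12 pixels = 320296/1275 ≈ 251.2125490
V = pitch²·Σt = 0.66²·320296/1275 = 109.428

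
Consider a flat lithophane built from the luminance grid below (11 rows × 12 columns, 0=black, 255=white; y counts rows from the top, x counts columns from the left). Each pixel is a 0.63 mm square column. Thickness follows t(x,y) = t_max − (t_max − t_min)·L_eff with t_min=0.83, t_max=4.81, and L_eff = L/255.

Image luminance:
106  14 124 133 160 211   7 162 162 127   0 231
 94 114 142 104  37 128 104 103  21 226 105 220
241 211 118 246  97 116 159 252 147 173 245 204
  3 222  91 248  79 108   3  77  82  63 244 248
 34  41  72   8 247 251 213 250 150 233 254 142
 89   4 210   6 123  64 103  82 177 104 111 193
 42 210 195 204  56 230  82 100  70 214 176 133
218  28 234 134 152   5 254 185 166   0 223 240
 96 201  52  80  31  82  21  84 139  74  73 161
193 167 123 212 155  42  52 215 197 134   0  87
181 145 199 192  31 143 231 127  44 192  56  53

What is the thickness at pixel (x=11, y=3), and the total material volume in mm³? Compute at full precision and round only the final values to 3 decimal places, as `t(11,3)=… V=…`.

span = t_max - t_min = 4.81 - 0.83 = 3.980
L(11,3) = 248, L_eff = 248/255 = 0.972549
t(11,3) = 4.81 - 3.980·0.972549 = 0.939
Σt over all 11·12 pixels = 4614919/12750 ≈ 361.9544314
V = pitch²·Σt = 0.63²·4614919/12750 = 143.660

t(11,3)=0.939 V=143.660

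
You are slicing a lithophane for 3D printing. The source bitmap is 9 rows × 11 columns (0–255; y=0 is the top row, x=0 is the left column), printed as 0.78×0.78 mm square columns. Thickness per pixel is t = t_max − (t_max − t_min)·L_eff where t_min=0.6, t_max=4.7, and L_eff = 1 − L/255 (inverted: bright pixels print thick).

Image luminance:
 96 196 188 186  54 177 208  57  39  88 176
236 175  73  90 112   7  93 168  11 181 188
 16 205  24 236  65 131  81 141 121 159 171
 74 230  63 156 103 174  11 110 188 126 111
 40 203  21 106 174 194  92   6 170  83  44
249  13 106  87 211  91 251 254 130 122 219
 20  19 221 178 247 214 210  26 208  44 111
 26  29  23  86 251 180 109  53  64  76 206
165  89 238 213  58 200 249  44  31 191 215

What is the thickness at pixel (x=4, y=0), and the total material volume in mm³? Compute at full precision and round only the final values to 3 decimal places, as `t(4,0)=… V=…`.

t(4,0)=1.468 V=159.932

span = t_max - t_min = 4.7 - 0.6 = 4.100
L(4,0) = 54, L_eff = 1 - 54/255 = 0.788235 (inverted)
t(4,0) = 4.7 - 4.100·0.788235 = 1.468
Σt over all 9·11 pixels = 26813/102 ≈ 262.8725490
V = pitch²·Σt = 0.78²·26813/102 = 159.932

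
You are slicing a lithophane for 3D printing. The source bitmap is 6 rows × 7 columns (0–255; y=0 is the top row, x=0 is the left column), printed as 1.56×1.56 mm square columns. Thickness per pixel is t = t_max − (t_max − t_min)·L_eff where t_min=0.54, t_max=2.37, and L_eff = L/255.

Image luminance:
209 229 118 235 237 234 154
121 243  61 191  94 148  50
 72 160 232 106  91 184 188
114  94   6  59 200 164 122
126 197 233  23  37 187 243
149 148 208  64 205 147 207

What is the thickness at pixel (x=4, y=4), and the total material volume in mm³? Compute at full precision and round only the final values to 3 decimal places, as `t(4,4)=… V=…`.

t(4,4)=2.104 V=132.388

span = t_max - t_min = 2.37 - 0.54 = 1.830
L(4,4) = 37, L_eff = 37/255 = 0.145098
t(4,4) = 2.37 - 1.830·0.145098 = 2.104
Σt over all 6·7 pixels = 54.4
V = pitch²·Σt = 1.56²·54.4 = 132.388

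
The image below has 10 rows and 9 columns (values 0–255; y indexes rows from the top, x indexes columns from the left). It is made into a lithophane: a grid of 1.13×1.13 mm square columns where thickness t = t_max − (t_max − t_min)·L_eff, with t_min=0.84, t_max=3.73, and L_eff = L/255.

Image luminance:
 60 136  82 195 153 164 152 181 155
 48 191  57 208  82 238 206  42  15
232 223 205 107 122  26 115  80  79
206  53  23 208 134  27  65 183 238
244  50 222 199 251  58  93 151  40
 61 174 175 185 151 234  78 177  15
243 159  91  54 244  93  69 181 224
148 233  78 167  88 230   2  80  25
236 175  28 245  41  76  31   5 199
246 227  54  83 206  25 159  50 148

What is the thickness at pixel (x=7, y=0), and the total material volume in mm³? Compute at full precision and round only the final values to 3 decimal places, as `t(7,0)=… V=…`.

t(7,0)=1.679 V=256.560

span = t_max - t_min = 3.73 - 0.84 = 2.890
L(7,0) = 181, L_eff = 181/255 = 0.709804
t(7,0) = 3.73 - 2.890·0.709804 = 1.679
Σt over all 10·9 pixels = 200.924
V = pitch²·Σt = 1.13²·200.924 = 256.560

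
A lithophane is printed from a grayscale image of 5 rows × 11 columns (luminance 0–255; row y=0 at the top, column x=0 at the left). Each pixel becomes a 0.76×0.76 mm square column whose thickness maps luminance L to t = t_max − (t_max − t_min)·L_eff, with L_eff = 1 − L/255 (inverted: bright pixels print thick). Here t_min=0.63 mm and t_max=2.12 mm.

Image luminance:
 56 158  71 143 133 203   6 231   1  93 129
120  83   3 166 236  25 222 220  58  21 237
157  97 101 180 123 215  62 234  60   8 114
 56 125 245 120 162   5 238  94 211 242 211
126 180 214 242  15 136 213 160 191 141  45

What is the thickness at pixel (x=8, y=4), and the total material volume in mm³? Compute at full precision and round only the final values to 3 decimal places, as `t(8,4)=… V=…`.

t(8,4)=1.746 V=44.780

span = t_max - t_min = 2.12 - 0.63 = 1.490
L(8,4) = 191, L_eff = 1 - 191/255 = 0.250980 (inverted)
t(8,4) = 2.12 - 1.490·0.250980 = 1.746
Σt over all 5·11 pixels = 658979/8500 ≈ 77.5269412
V = pitch²·Σt = 0.76²·658979/8500 = 44.780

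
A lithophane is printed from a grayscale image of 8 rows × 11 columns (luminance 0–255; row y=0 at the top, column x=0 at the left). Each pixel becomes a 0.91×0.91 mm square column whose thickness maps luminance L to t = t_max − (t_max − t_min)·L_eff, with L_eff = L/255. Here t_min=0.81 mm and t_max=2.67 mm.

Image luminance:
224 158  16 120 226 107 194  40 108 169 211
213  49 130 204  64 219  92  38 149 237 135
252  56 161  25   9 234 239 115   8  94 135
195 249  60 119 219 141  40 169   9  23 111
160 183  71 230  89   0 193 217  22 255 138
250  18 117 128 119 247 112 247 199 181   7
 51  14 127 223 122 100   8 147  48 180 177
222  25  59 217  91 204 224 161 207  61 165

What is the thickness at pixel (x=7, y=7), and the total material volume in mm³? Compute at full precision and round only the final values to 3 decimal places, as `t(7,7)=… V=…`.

span = t_max - t_min = 2.67 - 0.81 = 1.860
L(7,7) = 161, L_eff = 161/255 = 0.631373
t(7,7) = 2.67 - 1.860·0.631373 = 1.496
Σt over all 8·11 pixels = 316669/2125 ≈ 149.0207059
V = pitch²·Σt = 0.91²·316669/2125 = 123.404

t(7,7)=1.496 V=123.404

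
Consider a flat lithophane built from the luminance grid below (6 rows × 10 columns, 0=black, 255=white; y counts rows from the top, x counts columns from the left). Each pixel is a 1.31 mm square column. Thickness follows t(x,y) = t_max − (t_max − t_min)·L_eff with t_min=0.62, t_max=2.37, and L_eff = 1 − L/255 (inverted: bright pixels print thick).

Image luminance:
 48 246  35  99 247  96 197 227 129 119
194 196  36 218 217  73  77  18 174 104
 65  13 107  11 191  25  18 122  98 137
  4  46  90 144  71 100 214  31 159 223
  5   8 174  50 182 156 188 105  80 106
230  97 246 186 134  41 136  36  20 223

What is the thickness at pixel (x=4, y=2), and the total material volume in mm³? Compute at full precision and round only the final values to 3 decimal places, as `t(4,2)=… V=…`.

t(4,2)=1.931 V=146.538

span = t_max - t_min = 2.37 - 0.62 = 1.750
L(4,2) = 191, L_eff = 1 - 191/255 = 0.250980 (inverted)
t(4,2) = 2.37 - 1.750·0.250980 = 1.931
Σt over all 6·10 pixels = 43549/510 ≈ 85.3901961
V = pitch²·Σt = 1.31²·43549/510 = 146.538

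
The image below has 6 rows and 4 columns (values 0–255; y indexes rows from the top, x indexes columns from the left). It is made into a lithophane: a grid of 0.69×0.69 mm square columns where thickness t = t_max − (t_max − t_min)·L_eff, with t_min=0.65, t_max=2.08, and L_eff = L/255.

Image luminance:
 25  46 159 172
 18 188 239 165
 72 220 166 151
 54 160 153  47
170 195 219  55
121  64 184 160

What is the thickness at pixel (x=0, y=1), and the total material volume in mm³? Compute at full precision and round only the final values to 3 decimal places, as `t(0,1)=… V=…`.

t(0,1)=1.979 V=15.215

span = t_max - t_min = 2.08 - 0.65 = 1.430
L(0,1) = 18, L_eff = 18/255 = 0.070588
t(0,1) = 2.08 - 1.430·0.070588 = 1.979
Σt over all 6·4 pixels = 814931/25500 ≈ 31.9580784
V = pitch²·Σt = 0.69²·814931/25500 = 15.215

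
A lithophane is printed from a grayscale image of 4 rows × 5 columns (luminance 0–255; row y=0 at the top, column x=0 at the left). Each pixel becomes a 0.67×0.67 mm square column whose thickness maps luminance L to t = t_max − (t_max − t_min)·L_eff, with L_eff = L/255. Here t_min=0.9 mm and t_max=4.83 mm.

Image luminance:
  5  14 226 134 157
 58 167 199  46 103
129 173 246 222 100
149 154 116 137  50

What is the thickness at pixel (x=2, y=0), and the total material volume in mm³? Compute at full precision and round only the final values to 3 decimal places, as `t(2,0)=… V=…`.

span = t_max - t_min = 4.83 - 0.9 = 3.930
L(2,0) = 226, L_eff = 226/255 = 0.886275
t(2,0) = 4.83 - 3.930·0.886275 = 1.347
Σt over all 4·5 pixels = 96493/1700 ≈ 56.7605882
V = pitch²·Σt = 0.67²·96493/1700 = 25.480

t(2,0)=1.347 V=25.480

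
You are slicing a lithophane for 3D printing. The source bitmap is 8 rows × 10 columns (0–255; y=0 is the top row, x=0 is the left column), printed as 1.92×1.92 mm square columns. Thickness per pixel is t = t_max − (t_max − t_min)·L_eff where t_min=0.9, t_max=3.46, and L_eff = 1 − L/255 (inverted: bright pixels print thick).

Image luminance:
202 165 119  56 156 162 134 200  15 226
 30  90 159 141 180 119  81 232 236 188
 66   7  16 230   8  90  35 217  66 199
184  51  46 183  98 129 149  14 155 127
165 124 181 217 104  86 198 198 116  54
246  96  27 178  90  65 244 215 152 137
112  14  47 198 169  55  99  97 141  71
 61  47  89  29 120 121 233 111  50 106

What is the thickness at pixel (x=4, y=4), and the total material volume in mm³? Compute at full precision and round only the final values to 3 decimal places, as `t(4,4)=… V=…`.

t(4,4)=1.944 V=628.993

span = t_max - t_min = 3.46 - 0.9 = 2.560
L(4,4) = 104, L_eff = 1 - 104/255 = 0.592157 (inverted)
t(4,4) = 3.46 - 2.560·0.592157 = 1.944
Σt over all 8·10 pixels = 1087736/6375 ≈ 170.6252549
V = pitch²·Σt = 1.92²·1087736/6375 = 628.993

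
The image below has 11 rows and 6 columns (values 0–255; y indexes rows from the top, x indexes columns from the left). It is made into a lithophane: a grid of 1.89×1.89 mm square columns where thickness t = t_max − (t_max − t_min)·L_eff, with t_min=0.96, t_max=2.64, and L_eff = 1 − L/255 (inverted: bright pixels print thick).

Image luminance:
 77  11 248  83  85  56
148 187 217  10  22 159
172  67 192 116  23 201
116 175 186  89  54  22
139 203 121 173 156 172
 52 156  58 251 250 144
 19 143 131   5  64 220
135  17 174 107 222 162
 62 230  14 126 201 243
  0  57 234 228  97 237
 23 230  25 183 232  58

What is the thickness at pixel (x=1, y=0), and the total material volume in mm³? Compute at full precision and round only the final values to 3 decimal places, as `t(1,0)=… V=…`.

span = t_max - t_min = 2.64 - 0.96 = 1.680
L(1,0) = 11, L_eff = 1 - 11/255 = 0.956863 (inverted)
t(1,0) = 2.64 - 1.680·0.956863 = 1.032
Σt over all 11·6 pixels = 50644/425 ≈ 119.1623529
V = pitch²·Σt = 1.89²·50644/425 = 425.660

t(1,0)=1.032 V=425.660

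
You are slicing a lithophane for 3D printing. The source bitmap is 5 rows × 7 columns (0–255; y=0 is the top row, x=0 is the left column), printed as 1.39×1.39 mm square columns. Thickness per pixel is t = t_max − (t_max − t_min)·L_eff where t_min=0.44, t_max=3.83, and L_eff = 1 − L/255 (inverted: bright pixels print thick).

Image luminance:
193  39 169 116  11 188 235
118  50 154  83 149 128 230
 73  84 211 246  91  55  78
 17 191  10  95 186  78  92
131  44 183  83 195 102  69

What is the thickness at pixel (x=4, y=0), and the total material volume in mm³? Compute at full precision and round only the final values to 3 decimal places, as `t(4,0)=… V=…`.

span = t_max - t_min = 3.83 - 0.44 = 3.390
L(4,0) = 11, L_eff = 1 - 11/255 = 0.956863 (inverted)
t(4,0) = 3.83 - 3.390·0.956863 = 0.586
Σt over all 5·7 pixels = 602901/8500 ≈ 70.9295294
V = pitch²·Σt = 1.39²·602901/8500 = 137.043

t(4,0)=0.586 V=137.043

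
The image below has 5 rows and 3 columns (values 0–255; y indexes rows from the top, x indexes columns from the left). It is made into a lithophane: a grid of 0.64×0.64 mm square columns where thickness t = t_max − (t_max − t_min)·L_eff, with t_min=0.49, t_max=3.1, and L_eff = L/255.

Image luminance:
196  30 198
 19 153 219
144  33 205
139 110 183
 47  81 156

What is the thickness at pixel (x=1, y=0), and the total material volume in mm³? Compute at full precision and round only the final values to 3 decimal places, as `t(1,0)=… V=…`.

span = t_max - t_min = 3.1 - 0.49 = 2.610
L(1,0) = 30, L_eff = 30/255 = 0.117647
t(1,0) = 3.1 - 2.610·0.117647 = 2.793
Σt over all 5·3 pixels = 228819/8500 ≈ 26.9198824
V = pitch²·Σt = 0.64²·228819/8500 = 11.026

t(1,0)=2.793 V=11.026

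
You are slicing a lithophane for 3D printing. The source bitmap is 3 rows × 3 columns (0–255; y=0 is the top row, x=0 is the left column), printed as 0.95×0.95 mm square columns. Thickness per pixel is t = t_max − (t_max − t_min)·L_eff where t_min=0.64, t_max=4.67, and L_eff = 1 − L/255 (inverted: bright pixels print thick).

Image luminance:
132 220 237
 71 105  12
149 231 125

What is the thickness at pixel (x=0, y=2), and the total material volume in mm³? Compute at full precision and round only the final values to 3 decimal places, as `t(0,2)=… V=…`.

t(0,2)=2.995 V=23.484

span = t_max - t_min = 4.67 - 0.64 = 4.030
L(0,2) = 149, L_eff = 1 - 149/255 = 0.415686 (inverted)
t(0,2) = 4.67 - 4.030·0.415686 = 2.995
Σt over all 3·3 pixels = 331763/12750 ≈ 26.0206275
V = pitch²·Σt = 0.95²·331763/12750 = 23.484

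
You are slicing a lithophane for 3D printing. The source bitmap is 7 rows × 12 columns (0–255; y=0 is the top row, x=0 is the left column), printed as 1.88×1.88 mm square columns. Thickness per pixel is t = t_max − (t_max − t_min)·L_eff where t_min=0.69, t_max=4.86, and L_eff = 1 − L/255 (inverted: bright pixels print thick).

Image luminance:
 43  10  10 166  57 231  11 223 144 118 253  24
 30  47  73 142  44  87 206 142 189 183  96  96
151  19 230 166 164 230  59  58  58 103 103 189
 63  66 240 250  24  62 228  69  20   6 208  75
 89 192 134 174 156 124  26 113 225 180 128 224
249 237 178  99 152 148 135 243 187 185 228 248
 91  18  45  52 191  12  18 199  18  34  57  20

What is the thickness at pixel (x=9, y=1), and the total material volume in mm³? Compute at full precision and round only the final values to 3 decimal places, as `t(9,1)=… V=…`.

span = t_max - t_min = 4.86 - 0.69 = 4.170
L(9,1) = 183, L_eff = 1 - 183/255 = 0.282353 (inverted)
t(9,1) = 4.86 - 4.170·0.282353 = 3.683
Σt over all 7·12 pixels = 384177/1700 ≈ 225.9864706
V = pitch²·Σt = 1.88²·384177/1700 = 798.727

t(9,1)=3.683 V=798.727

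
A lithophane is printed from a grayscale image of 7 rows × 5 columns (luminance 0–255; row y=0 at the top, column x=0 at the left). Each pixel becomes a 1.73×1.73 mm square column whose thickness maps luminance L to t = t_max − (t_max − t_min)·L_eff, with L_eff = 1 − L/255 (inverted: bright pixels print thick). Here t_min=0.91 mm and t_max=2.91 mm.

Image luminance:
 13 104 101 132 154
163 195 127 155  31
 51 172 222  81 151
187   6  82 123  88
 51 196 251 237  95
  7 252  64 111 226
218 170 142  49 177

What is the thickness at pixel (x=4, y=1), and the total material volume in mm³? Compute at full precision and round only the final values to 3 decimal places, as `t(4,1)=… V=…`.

span = t_max - t_min = 2.91 - 0.91 = 2.000
L(4,1) = 31, L_eff = 1 - 31/255 = 0.878431 (inverted)
t(4,1) = 2.91 - 2.000·0.878431 = 1.153
Σt over all 7·5 pixels = 23053/340 ≈ 67.8029412
V = pitch²·Σt = 1.73²·23053/340 = 202.927

t(4,1)=1.153 V=202.927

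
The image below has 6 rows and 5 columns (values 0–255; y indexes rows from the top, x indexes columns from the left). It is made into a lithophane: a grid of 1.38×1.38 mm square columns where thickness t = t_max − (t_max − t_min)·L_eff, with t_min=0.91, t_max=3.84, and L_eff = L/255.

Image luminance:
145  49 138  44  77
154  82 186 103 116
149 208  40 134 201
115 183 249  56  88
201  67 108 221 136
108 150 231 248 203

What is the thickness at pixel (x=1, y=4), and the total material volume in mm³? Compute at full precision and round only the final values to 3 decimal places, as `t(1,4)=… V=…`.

span = t_max - t_min = 3.84 - 0.91 = 2.930
L(1,4) = 67, L_eff = 67/255 = 0.262745
t(1,4) = 3.84 - 2.930·0.262745 = 3.070
Σt over all 6·5 pixels = 170993/2550 ≈ 67.0560784
V = pitch²·Σt = 1.38²·170993/2550 = 127.702

t(1,4)=3.070 V=127.702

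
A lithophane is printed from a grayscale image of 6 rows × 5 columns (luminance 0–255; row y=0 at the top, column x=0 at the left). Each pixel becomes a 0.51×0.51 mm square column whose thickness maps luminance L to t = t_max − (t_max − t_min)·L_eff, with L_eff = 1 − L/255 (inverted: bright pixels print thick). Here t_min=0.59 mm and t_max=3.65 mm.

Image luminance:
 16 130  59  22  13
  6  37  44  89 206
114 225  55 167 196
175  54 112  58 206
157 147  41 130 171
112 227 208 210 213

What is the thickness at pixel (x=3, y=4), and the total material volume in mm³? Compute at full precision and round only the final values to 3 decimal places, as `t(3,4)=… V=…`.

span = t_max - t_min = 3.65 - 0.59 = 3.060
L(3,4) = 130, L_eff = 1 - 130/255 = 0.490196 (inverted)
t(3,4) = 3.65 - 3.060·0.490196 = 2.150
Σt over all 6·5 pixels = 60.9
V = pitch²·Σt = 0.51²·60.9 = 15.840

t(3,4)=2.150 V=15.840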